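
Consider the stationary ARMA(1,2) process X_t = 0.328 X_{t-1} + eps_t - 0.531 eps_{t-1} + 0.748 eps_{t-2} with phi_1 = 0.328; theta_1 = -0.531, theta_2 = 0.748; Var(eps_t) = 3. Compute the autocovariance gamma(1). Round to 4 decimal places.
\gamma(1) = -0.5120

Multiply the model equation by X_{t-k} and take expectations. With theta_0 = psi_0 = 1 and psi_j the MA(infinity) weights, this gives
  gamma(k) - sum_i phi_i gamma(k-i) = c_k,
  c_k = sigma^2 * sum_{j=k..q} theta_j psi_{j-k}   (c_k = 0 for k > q),
using gamma(-m) = gamma(m).
psi-weights needed (psi_j = theta_j + sum_i phi_i psi_{j-i}):
  psi_1 = theta_1 + phi_1 = -0.531 + (0.328) = -0.203
  psi_2 = theta_2 + phi_1 psi_1 = 0.748 + (0.328)(-0.203) = 0.681416
Right-hand sides:
  c_0 = sigma^2 (1 + theta_1 psi_1 + theta_2 psi_2) = 3 * (1 + (-0.531)(-0.203) + (0.748)(0.681416)) = 3 * 1.617492 = 4.852477
  c_1 = sigma^2 (theta_1 + theta_2 psi_1) = 3 * (-0.531 + (0.748)(-0.203)) = -2.048532
  c_2 = sigma^2 theta_2 = 3 * (0.748) = 2.244
Equations for k = 0 and k = 1 (AR order 1):
  gamma(0) = phi_1 gamma(1) + c_0
  gamma(1) = phi_1 gamma(0) + c_1
Substituting the second into the first: gamma(0) (1 - phi_1^2) = c_0 + phi_1 c_1, so
  gamma(0) = (c_0 + phi_1 c_1) / (1 - phi_1^2) = (4.852477 + (0.328)(-2.048532)) / (1 - (0.328)^2) = 4.180558 / 0.892416 = 4.68454.
  gamma(1) = phi_1 gamma(0) + c_1 = (0.328)(4.68454) + (-2.048532) = -0.512003.
Therefore gamma(1) = -0.5120 (to 4 decimal places).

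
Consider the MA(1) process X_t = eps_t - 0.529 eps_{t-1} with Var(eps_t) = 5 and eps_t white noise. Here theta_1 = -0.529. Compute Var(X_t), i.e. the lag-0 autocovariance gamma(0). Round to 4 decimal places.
\gamma(0) = 6.3992

For an MA(q) process X_t = eps_t + sum_i theta_i eps_{t-i} with
Var(eps_t) = sigma^2, the variance is
  gamma(0) = sigma^2 * (1 + sum_i theta_i^2).
  sum_i theta_i^2 = (-0.529)^2 = 0.279841.
  gamma(0) = 5 * (1 + 0.279841) = 5 * 1.279841 = 6.399205, which rounds to 6.3992.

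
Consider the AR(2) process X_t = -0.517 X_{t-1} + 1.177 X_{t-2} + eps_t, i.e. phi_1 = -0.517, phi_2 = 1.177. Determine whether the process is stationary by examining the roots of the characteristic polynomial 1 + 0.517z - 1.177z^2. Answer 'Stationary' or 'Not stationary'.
\text{Not stationary}

The AR(p) characteristic polynomial is P(z) = 1 + 0.517z - 1.177z^2.
Stationarity requires all roots to lie outside the unit circle, i.e. |z| > 1 for every root.
Set 1 + (0.517) z + (-1.177) z^2 = 0, i.e. a z^2 + b z + c = 0 with a = -1.177, b = 0.517, c = 1.
Discriminant D = b^2 - 4ac = (0.517)^2 - 4*(-1.177)*1 = 0.267289 - (-4.708) = 4.975289.
D >= 0, so the roots are real: z = (-b +/- sqrt(D)) / (2a) = (-0.517 +/- 2.230536) / (-2.354).
  z_1 = (-0.517 + 2.230536) / (-2.354) = -0.7279,   |z_1| = 0.7279.
  z_2 = (-0.517 - 2.230536) / (-2.354) = 1.1672,   |z_2| = 1.1672.
Moduli of all roots: 0.7279, 1.1672.
All moduli strictly greater than 1? No.
Verdict: Not stationary.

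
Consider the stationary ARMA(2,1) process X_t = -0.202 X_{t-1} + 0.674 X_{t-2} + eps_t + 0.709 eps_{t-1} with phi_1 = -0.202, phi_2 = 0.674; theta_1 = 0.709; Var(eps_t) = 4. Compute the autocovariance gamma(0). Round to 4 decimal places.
\gamma(0) = 7.4247

Multiply the model equation by X_{t-k} and take expectations. With theta_0 = psi_0 = 1 and psi_j the MA(infinity) weights, this gives
  gamma(k) - sum_i phi_i gamma(k-i) = c_k,
  c_k = sigma^2 * sum_{j=k..q} theta_j psi_{j-k}   (c_k = 0 for k > q),
using gamma(-m) = gamma(m).
psi-weights needed (psi_j = theta_j + sum_i phi_i psi_{j-i}):
  psi_1 = theta_1 + phi_1 = 0.709 + (-0.202) = 0.507
Right-hand sides:
  c_0 = sigma^2 (1 + theta_1 psi_1) = 4 * (1 + (0.709)(0.507)) = 4 * 1.359463 = 5.437852
  c_1 = sigma^2 theta_1 = 4 * (0.709) = 2.836
  c_2 = 0
Equations for k = 0, 1, 2 (AR order 2, c_2 = 0):
  (E0) gamma(0) = phi_1 gamma(1) + phi_2 gamma(2) + c_0
  (E1) gamma(1) = phi_1 gamma(0) + phi_2 gamma(1) + c_1
  (E2) gamma(2) = phi_1 gamma(1) + phi_2 gamma(0)
From (E1): gamma(1) = A gamma(0) + B with
  A = phi_1 / (1 - phi_2) = -0.202 / 0.326 = -0.619632,   B = c_1 / (1 - phi_2) = 2.836 / 0.326 = 8.699387.
Insert (E2) into (E0): gamma(0) (1 - phi_2^2) = phi_1 (1 + phi_2) gamma(1) + c_0.
  phi_1 (1 + phi_2) = (-0.202)(1.674) = -0.338148,   1 - phi_2^2 = 0.545724.
Replace gamma(1) by A gamma(0) + B and collect gamma(0):
  gamma(0) [0.545724 - (-0.338148)(-0.619632)] = (-0.338148)(8.699387) + 5.437852
  gamma(0) * 0.336197 = 2.496172
  gamma(0) = 2.496172 / 0.336197 = 7.424736.
Therefore gamma(0) = 7.4247 (to 4 decimal places).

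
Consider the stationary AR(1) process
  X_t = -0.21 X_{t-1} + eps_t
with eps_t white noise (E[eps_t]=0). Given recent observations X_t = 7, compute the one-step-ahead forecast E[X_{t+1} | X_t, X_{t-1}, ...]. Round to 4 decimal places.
E[X_{t+1} \mid \mathcal F_t] = -1.4700

For an AR(p) model X_t = c + sum_i phi_i X_{t-i} + eps_t, the
one-step-ahead conditional mean is
  E[X_{t+1} | X_t, ...] = c + sum_i phi_i X_{t+1-i}.
Substitute known values:
  E[X_{t+1} | ...] = (-0.21) * (7)
                   = -1.4700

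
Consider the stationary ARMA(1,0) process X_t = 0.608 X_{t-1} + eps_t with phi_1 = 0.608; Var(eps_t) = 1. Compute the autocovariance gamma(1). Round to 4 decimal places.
\gamma(1) = 0.9646

Multiply the model equation by X_{t-k} and take expectations. With theta_0 = psi_0 = 1 and psi_j the MA(infinity) weights, this gives
  gamma(k) - sum_i phi_i gamma(k-i) = c_k,
  c_k = sigma^2 * sum_{j=k..q} theta_j psi_{j-k}   (c_k = 0 for k > q),
using gamma(-m) = gamma(m).
Pure AR (q = 0): c_0 = sigma^2 = 1, c_k = 0 for k >= 1.
Equations for k = 0 and k = 1 (AR order 1):
  gamma(0) = phi_1 gamma(1) + c_0
  gamma(1) = phi_1 gamma(0) + c_1
Substituting the second into the first: gamma(0) (1 - phi_1^2) = c_0 + phi_1 c_1, so
  gamma(0) = c_0 / (1 - phi_1^2) = 1 / (1 - (0.608)^2) = 1 / 0.630336 = 1.586455.
  gamma(1) = phi_1 gamma(0) = (0.608)(1.586455) = 0.964565.
Therefore gamma(1) = 0.9646 (to 4 decimal places).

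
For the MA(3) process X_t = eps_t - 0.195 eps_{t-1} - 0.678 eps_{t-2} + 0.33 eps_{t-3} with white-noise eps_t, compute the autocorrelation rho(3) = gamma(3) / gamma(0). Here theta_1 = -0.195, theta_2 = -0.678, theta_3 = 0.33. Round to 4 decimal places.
\rho(3) = 0.2054

For an MA(q) process with theta_0 = 1, the autocovariance is
  gamma(k) = sigma^2 * sum_{i=0..q-k} theta_i * theta_{i+k},
and rho(k) = gamma(k) / gamma(0). Sigma^2 cancels.
  numerator   = (1)*(0.33) = 0.33.
  denominator = (1)^2 + (-0.195)^2 + (-0.678)^2 + (0.33)^2 = 1.606609.
  rho(3) = 0.33 / 1.606609 = 0.2054.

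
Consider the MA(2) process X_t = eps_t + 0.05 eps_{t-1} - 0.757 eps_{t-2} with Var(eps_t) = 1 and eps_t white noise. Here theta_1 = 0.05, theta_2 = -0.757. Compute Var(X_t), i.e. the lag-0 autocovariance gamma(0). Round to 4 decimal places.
\gamma(0) = 1.5755

For an MA(q) process X_t = eps_t + sum_i theta_i eps_{t-i} with
Var(eps_t) = sigma^2, the variance is
  gamma(0) = sigma^2 * (1 + sum_i theta_i^2).
  sum_i theta_i^2 = (0.05)^2 + (-0.757)^2 = 0.0025 + 0.573049 = 0.575549.
  gamma(0) = 1 * (1 + 0.575549) = 1 * 1.575549 = 1.575549, which rounds to 1.5755.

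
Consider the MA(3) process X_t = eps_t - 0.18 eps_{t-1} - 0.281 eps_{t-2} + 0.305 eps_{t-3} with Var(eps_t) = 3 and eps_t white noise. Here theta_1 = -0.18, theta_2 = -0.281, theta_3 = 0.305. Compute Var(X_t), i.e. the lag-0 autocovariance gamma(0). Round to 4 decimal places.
\gamma(0) = 3.6132

For an MA(q) process X_t = eps_t + sum_i theta_i eps_{t-i} with
Var(eps_t) = sigma^2, the variance is
  gamma(0) = sigma^2 * (1 + sum_i theta_i^2).
  sum_i theta_i^2 = (-0.18)^2 + (-0.281)^2 + (0.305)^2 = 0.0324 + 0.078961 + 0.093025 = 0.204386.
  gamma(0) = 3 * (1 + 0.204386) = 3 * 1.204386 = 3.613158, which rounds to 3.6132.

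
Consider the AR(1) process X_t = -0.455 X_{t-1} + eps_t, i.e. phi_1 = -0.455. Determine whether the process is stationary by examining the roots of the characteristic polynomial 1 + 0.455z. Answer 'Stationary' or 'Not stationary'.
\text{Stationary}

The AR(p) characteristic polynomial is P(z) = 1 + 0.455z.
Stationarity requires all roots to lie outside the unit circle, i.e. |z| > 1 for every root.
This is linear in z: 1 + (0.455) z = 0  =>  z = -1/(0.455) = -2.197802,  |z| = 2.197802.
Moduli of all roots: 2.1978.
All moduli strictly greater than 1? Yes.
Verdict: Stationary.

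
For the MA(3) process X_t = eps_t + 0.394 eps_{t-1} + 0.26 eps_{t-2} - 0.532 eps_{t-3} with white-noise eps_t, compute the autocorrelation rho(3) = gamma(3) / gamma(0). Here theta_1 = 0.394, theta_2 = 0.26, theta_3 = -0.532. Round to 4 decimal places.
\rho(3) = -0.3533

For an MA(q) process with theta_0 = 1, the autocovariance is
  gamma(k) = sigma^2 * sum_{i=0..q-k} theta_i * theta_{i+k},
and rho(k) = gamma(k) / gamma(0). Sigma^2 cancels.
  numerator   = (1)*(-0.532) = -0.532.
  denominator = (1)^2 + (0.394)^2 + (0.26)^2 + (-0.532)^2 = 1.50586.
  rho(3) = -0.532 / 1.50586 = -0.3533.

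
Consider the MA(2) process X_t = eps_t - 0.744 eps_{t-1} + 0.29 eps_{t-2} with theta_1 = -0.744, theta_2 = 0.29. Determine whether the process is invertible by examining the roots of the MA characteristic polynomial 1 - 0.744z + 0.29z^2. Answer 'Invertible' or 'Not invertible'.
\text{Invertible}

The MA(q) characteristic polynomial is P(z) = 1 - 0.744z + 0.29z^2.
Invertibility requires all roots to lie outside the unit circle, i.e. |z| > 1 for every root.
Set 1 + (-0.744) z + (0.29) z^2 = 0, i.e. a z^2 + b z + c = 0 with a = 0.29, b = -0.744, c = 1.
Discriminant D = b^2 - 4ac = (-0.744)^2 - 4*(0.29)*1 = 0.553536 - (1.16) = -0.606464.
D < 0, so the roots are the complex-conjugate pair z = (-b +/- i sqrt(-D)) / (2a) = 1.2828 +/- 1.3427i.
For a conjugate pair |z|^2 = z * conj(z) = (product of roots) = c/a = 1/(0.29) = 3.448276, so |z| = sqrt(3.448276) = 1.857 for both roots.
Moduli of all roots: 1.8570, 1.8570.
All moduli strictly greater than 1? Yes.
Verdict: Invertible.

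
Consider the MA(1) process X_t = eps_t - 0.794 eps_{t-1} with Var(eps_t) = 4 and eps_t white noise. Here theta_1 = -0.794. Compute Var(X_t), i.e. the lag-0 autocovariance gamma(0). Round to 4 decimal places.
\gamma(0) = 6.5217

For an MA(q) process X_t = eps_t + sum_i theta_i eps_{t-i} with
Var(eps_t) = sigma^2, the variance is
  gamma(0) = sigma^2 * (1 + sum_i theta_i^2).
  sum_i theta_i^2 = (-0.794)^2 = 0.630436.
  gamma(0) = 4 * (1 + 0.630436) = 4 * 1.630436 = 6.521744, which rounds to 6.5217.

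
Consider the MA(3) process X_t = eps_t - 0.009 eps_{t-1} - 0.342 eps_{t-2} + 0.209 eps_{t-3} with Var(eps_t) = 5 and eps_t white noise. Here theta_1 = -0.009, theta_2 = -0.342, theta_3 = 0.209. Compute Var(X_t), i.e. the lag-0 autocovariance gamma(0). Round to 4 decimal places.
\gamma(0) = 5.8036

For an MA(q) process X_t = eps_t + sum_i theta_i eps_{t-i} with
Var(eps_t) = sigma^2, the variance is
  gamma(0) = sigma^2 * (1 + sum_i theta_i^2).
  sum_i theta_i^2 = (-0.009)^2 + (-0.342)^2 + (0.209)^2 = 0.000081 + 0.116964 + 0.043681 = 0.160726.
  gamma(0) = 5 * (1 + 0.160726) = 5 * 1.160726 = 5.80363, which rounds to 5.8036.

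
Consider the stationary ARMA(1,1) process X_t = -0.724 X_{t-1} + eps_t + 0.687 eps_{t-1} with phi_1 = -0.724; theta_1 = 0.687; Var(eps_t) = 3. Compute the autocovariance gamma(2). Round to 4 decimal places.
\gamma(2) = 0.0849

Multiply the model equation by X_{t-k} and take expectations. With theta_0 = psi_0 = 1 and psi_j the MA(infinity) weights, this gives
  gamma(k) - sum_i phi_i gamma(k-i) = c_k,
  c_k = sigma^2 * sum_{j=k..q} theta_j psi_{j-k}   (c_k = 0 for k > q),
using gamma(-m) = gamma(m).
psi-weights needed (psi_j = theta_j + sum_i phi_i psi_{j-i}):
  psi_1 = theta_1 + phi_1 = 0.687 + (-0.724) = -0.037
Right-hand sides:
  c_0 = sigma^2 (1 + theta_1 psi_1) = 3 * (1 + (0.687)(-0.037)) = 3 * 0.974581 = 2.923743
  c_1 = sigma^2 theta_1 = 3 * (0.687) = 2.061
  c_2 = 0
Equations for k = 0 and k = 1 (AR order 1):
  gamma(0) = phi_1 gamma(1) + c_0
  gamma(1) = phi_1 gamma(0) + c_1
Substituting the second into the first: gamma(0) (1 - phi_1^2) = c_0 + phi_1 c_1, so
  gamma(0) = (c_0 + phi_1 c_1) / (1 - phi_1^2) = (2.923743 + (-0.724)(2.061)) / (1 - (-0.724)^2) = 1.431579 / 0.475824 = 3.008631.
  gamma(1) = phi_1 gamma(0) + c_1 = (-0.724)(3.008631) + (2.061) = -0.117249.
For k = 2 (> q): gamma(2) = phi_1 gamma(1) = (-0.724)(-0.117249) = 0.084888.
Therefore gamma(2) = 0.0849 (to 4 decimal places).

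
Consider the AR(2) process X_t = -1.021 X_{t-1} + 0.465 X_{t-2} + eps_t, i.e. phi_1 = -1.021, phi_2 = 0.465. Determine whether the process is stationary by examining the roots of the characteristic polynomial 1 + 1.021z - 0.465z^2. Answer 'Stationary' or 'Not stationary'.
\text{Not stationary}

The AR(p) characteristic polynomial is P(z) = 1 + 1.021z - 0.465z^2.
Stationarity requires all roots to lie outside the unit circle, i.e. |z| > 1 for every root.
Set 1 + (1.021) z + (-0.465) z^2 = 0, i.e. a z^2 + b z + c = 0 with a = -0.465, b = 1.021, c = 1.
Discriminant D = b^2 - 4ac = (1.021)^2 - 4*(-0.465)*1 = 1.042441 - (-1.86) = 2.902441.
D >= 0, so the roots are real: z = (-b +/- sqrt(D)) / (2a) = (-1.021 +/- 1.703655) / (-0.93).
  z_1 = (-1.021 + 1.703655) / (-0.93) = -0.734,   |z_1| = 0.734.
  z_2 = (-1.021 - 1.703655) / (-0.93) = 2.9297,   |z_2| = 2.9297.
Moduli of all roots: 0.7340, 2.9297.
All moduli strictly greater than 1? No.
Verdict: Not stationary.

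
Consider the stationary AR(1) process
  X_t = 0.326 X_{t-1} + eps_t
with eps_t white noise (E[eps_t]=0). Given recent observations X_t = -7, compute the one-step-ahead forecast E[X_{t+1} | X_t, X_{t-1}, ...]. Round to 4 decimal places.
E[X_{t+1} \mid \mathcal F_t] = -2.2820

For an AR(p) model X_t = c + sum_i phi_i X_{t-i} + eps_t, the
one-step-ahead conditional mean is
  E[X_{t+1} | X_t, ...] = c + sum_i phi_i X_{t+1-i}.
Substitute known values:
  E[X_{t+1} | ...] = (0.326) * (-7)
                   = -2.2820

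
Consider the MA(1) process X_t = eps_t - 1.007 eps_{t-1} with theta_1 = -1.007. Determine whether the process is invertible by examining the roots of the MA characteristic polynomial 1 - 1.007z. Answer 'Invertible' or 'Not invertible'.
\text{Not invertible}

The MA(q) characteristic polynomial is P(z) = 1 - 1.007z.
Invertibility requires all roots to lie outside the unit circle, i.e. |z| > 1 for every root.
This is linear in z: 1 + (-1.007) z = 0  =>  z = -1/(-1.007) = 0.993049,  |z| = 0.993049.
Moduli of all roots: 0.9930.
All moduli strictly greater than 1? No.
Verdict: Not invertible.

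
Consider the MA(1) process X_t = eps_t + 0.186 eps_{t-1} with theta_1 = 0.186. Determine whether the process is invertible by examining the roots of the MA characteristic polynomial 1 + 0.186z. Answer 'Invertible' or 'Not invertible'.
\text{Invertible}

The MA(q) characteristic polynomial is P(z) = 1 + 0.186z.
Invertibility requires all roots to lie outside the unit circle, i.e. |z| > 1 for every root.
This is linear in z: 1 + (0.186) z = 0  =>  z = -1/(0.186) = -5.376344,  |z| = 5.376344.
Moduli of all roots: 5.3763.
All moduli strictly greater than 1? Yes.
Verdict: Invertible.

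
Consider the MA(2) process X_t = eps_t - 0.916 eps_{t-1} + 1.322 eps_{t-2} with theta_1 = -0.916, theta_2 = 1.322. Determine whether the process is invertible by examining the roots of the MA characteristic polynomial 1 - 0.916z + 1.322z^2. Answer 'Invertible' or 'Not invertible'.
\text{Not invertible}

The MA(q) characteristic polynomial is P(z) = 1 - 0.916z + 1.322z^2.
Invertibility requires all roots to lie outside the unit circle, i.e. |z| > 1 for every root.
Set 1 + (-0.916) z + (1.322) z^2 = 0, i.e. a z^2 + b z + c = 0 with a = 1.322, b = -0.916, c = 1.
Discriminant D = b^2 - 4ac = (-0.916)^2 - 4*(1.322)*1 = 0.839056 - (5.288) = -4.448944.
D < 0, so the roots are the complex-conjugate pair z = (-b +/- i sqrt(-D)) / (2a) = 0.3464 +/- 0.7978i.
For a conjugate pair |z|^2 = z * conj(z) = (product of roots) = c/a = 1/(1.322) = 0.75643, so |z| = sqrt(0.75643) = 0.8697 for both roots.
Moduli of all roots: 0.8697, 0.8697.
All moduli strictly greater than 1? No.
Verdict: Not invertible.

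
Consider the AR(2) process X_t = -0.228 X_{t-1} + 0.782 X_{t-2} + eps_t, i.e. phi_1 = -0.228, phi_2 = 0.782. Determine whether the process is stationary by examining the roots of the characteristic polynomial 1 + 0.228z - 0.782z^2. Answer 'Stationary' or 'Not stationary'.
\text{Not stationary}

The AR(p) characteristic polynomial is P(z) = 1 + 0.228z - 0.782z^2.
Stationarity requires all roots to lie outside the unit circle, i.e. |z| > 1 for every root.
Set 1 + (0.228) z + (-0.782) z^2 = 0, i.e. a z^2 + b z + c = 0 with a = -0.782, b = 0.228, c = 1.
Discriminant D = b^2 - 4ac = (0.228)^2 - 4*(-0.782)*1 = 0.051984 - (-3.128) = 3.179984.
D >= 0, so the roots are real: z = (-b +/- sqrt(D)) / (2a) = (-0.228 +/- 1.783251) / (-1.564).
  z_1 = (-0.228 + 1.783251) / (-1.564) = -0.9944,   |z_1| = 0.9944.
  z_2 = (-0.228 - 1.783251) / (-1.564) = 1.286,   |z_2| = 1.286.
Moduli of all roots: 0.9944, 1.2860.
All moduli strictly greater than 1? No.
Verdict: Not stationary.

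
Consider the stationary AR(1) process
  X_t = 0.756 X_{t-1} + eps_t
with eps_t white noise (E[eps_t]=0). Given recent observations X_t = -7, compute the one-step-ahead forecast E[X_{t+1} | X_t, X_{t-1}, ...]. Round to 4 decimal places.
E[X_{t+1} \mid \mathcal F_t] = -5.2920

For an AR(p) model X_t = c + sum_i phi_i X_{t-i} + eps_t, the
one-step-ahead conditional mean is
  E[X_{t+1} | X_t, ...] = c + sum_i phi_i X_{t+1-i}.
Substitute known values:
  E[X_{t+1} | ...] = (0.756) * (-7)
                   = -5.2920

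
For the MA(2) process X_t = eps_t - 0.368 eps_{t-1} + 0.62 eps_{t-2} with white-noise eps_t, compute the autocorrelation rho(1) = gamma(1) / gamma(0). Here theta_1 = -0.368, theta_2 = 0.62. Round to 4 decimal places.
\rho(1) = -0.3923

For an MA(q) process with theta_0 = 1, the autocovariance is
  gamma(k) = sigma^2 * sum_{i=0..q-k} theta_i * theta_{i+k},
and rho(k) = gamma(k) / gamma(0). Sigma^2 cancels.
  numerator   = (1)*(-0.368) + (-0.368)*(0.62) = -0.59616.
  denominator = (1)^2 + (-0.368)^2 + (0.62)^2 = 1.519824.
  rho(1) = -0.59616 / 1.519824 = -0.3923.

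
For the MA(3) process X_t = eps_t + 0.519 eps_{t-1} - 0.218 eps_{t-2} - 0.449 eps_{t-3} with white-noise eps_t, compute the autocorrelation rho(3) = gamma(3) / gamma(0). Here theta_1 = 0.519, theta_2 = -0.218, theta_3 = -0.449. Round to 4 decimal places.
\rho(3) = -0.2957

For an MA(q) process with theta_0 = 1, the autocovariance is
  gamma(k) = sigma^2 * sum_{i=0..q-k} theta_i * theta_{i+k},
and rho(k) = gamma(k) / gamma(0). Sigma^2 cancels.
  numerator   = (1)*(-0.449) = -0.449.
  denominator = (1)^2 + (0.519)^2 + (-0.218)^2 + (-0.449)^2 = 1.518486.
  rho(3) = -0.449 / 1.518486 = -0.2957.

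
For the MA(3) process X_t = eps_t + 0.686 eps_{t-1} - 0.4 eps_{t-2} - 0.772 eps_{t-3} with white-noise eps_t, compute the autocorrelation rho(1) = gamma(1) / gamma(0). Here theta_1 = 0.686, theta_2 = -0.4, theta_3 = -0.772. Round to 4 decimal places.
\rho(1) = 0.3235

For an MA(q) process with theta_0 = 1, the autocovariance is
  gamma(k) = sigma^2 * sum_{i=0..q-k} theta_i * theta_{i+k},
and rho(k) = gamma(k) / gamma(0). Sigma^2 cancels.
  numerator   = (1)*(0.686) + (0.686)*(-0.4) + (-0.4)*(-0.772) = 0.7204.
  denominator = (1)^2 + (0.686)^2 + (-0.4)^2 + (-0.772)^2 = 2.22658.
  rho(1) = 0.7204 / 2.22658 = 0.3235.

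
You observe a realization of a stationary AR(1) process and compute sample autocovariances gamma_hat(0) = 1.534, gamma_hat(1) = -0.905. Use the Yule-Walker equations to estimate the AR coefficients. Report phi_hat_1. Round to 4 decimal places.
\hat\phi_{1} = -0.5900

The Yule-Walker equations for an AR(p) process read, in matrix form,
  Gamma_p phi = r_p,   with   (Gamma_p)_{ij} = gamma(|i - j|),
                       (r_p)_i = gamma(i),   i,j = 1..p.
Substitute the sample gammas (Toeplitz matrix and right-hand side of size 1):
  Gamma_p = [[1.534]]
  r_p     = [-0.905]
With p = 1 this is the single equation gamma(0) phi_1 = gamma(1):
  phi_hat_1 = gamma(1) / gamma(0) = -0.905 / 1.534 = -0.5900.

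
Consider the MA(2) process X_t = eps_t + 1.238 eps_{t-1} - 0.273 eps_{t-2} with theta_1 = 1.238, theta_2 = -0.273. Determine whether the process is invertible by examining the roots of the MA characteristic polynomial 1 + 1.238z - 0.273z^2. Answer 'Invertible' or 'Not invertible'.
\text{Not invertible}

The MA(q) characteristic polynomial is P(z) = 1 + 1.238z - 0.273z^2.
Invertibility requires all roots to lie outside the unit circle, i.e. |z| > 1 for every root.
Set 1 + (1.238) z + (-0.273) z^2 = 0, i.e. a z^2 + b z + c = 0 with a = -0.273, b = 1.238, c = 1.
Discriminant D = b^2 - 4ac = (1.238)^2 - 4*(-0.273)*1 = 1.532644 - (-1.092) = 2.624644.
D >= 0, so the roots are real: z = (-b +/- sqrt(D)) / (2a) = (-1.238 +/- 1.620075) / (-0.546).
  z_1 = (-1.238 + 1.620075) / (-0.546) = -0.6998,   |z_1| = 0.6998.
  z_2 = (-1.238 - 1.620075) / (-0.546) = 5.2346,   |z_2| = 5.2346.
Moduli of all roots: 0.6998, 5.2346.
All moduli strictly greater than 1? No.
Verdict: Not invertible.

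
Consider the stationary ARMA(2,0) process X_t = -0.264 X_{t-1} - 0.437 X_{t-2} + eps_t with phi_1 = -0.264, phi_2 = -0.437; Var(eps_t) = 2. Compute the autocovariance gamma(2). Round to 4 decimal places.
\gamma(2) = -0.9940

Multiply the model equation by X_{t-k} and take expectations. With theta_0 = psi_0 = 1 and psi_j the MA(infinity) weights, this gives
  gamma(k) - sum_i phi_i gamma(k-i) = c_k,
  c_k = sigma^2 * sum_{j=k..q} theta_j psi_{j-k}   (c_k = 0 for k > q),
using gamma(-m) = gamma(m).
Pure AR (q = 0): c_0 = sigma^2 = 2, c_k = 0 for k >= 1.
Equations for k = 0, 1, 2 (AR order 2, c_2 = 0):
  (E0) gamma(0) = phi_1 gamma(1) + phi_2 gamma(2) + c_0
  (E1) gamma(1) = phi_1 gamma(0) + phi_2 gamma(1) + c_1
  (E2) gamma(2) = phi_1 gamma(1) + phi_2 gamma(0)
From (E1): gamma(1) = A gamma(0) + B with
  A = phi_1 / (1 - phi_2) = -0.264 / 1.437 = -0.183716,   B = c_1 / (1 - phi_2) = 0 / 1.437 = 0.
Insert (E2) into (E0): gamma(0) (1 - phi_2^2) = phi_1 (1 + phi_2) gamma(1) + c_0.
  phi_1 (1 + phi_2) = (-0.264)(0.563) = -0.148632,   1 - phi_2^2 = 0.809031.
Replace gamma(1) by A gamma(0) + B and collect gamma(0):
  gamma(0) [0.809031 - (-0.148632)(-0.183716)] = c_0 = 2
  gamma(0) * 0.781725 = 2
  gamma(0) = 2 / 0.781725 = 2.558445.
  gamma(1) = A gamma(0) = (-0.183716)(2.558445) = -0.470027.
  gamma(2) = phi_1 gamma(1) + phi_2 gamma(0) = (-0.264)(-0.470027) + (-0.437)(2.558445) = -0.993953.
Therefore gamma(2) = -0.9940 (to 4 decimal places).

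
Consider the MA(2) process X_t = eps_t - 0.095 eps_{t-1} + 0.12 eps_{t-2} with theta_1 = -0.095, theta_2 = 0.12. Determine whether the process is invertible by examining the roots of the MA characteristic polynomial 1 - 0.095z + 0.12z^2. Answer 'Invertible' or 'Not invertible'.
\text{Invertible}

The MA(q) characteristic polynomial is P(z) = 1 - 0.095z + 0.12z^2.
Invertibility requires all roots to lie outside the unit circle, i.e. |z| > 1 for every root.
Set 1 + (-0.095) z + (0.12) z^2 = 0, i.e. a z^2 + b z + c = 0 with a = 0.12, b = -0.095, c = 1.
Discriminant D = b^2 - 4ac = (-0.095)^2 - 4*(0.12)*1 = 0.009025 - (0.48) = -0.470975.
D < 0, so the roots are the complex-conjugate pair z = (-b +/- i sqrt(-D)) / (2a) = 0.3958 +/- 2.8595i.
For a conjugate pair |z|^2 = z * conj(z) = (product of roots) = c/a = 1/(0.12) = 8.333333, so |z| = sqrt(8.333333) = 2.8868 for both roots.
Moduli of all roots: 2.8868, 2.8868.
All moduli strictly greater than 1? Yes.
Verdict: Invertible.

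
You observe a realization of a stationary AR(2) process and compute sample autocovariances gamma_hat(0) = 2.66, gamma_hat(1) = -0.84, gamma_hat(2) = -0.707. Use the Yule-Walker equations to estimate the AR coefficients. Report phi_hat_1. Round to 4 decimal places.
\hat\phi_{1} = -0.4440

The Yule-Walker equations for an AR(p) process read, in matrix form,
  Gamma_p phi = r_p,   with   (Gamma_p)_{ij} = gamma(|i - j|),
                       (r_p)_i = gamma(i),   i,j = 1..p.
Substitute the sample gammas (Toeplitz matrix and right-hand side of size 2):
  Gamma_p = [[2.66, -0.84], [-0.84, 2.66]]
  r_p     = [-0.84, -0.707]
Written out:
  2.66 phi_1 - 0.84 phi_2 = -0.84
  -0.84 phi_1 + 2.66 phi_2 = -0.707
Solve by Cramer's rule:
  det = gamma(0)^2 - gamma(1)^2 = (2.66)^2 - (-0.84)^2 = 7.0756 - 0.7056 = 6.37
  phi_hat_1 = [gamma(1) gamma(0) - gamma(1) gamma(2)] / det = [(-0.84)(2.66) - (-0.84)(-0.707)] / 6.37 = -2.82828 / 6.37 = -0.444
  phi_hat_2 = [gamma(0) gamma(2) - gamma(1)^2] / det = [(2.66)(-0.707) - (-0.84)^2] / 6.37 = -2.58622 / 6.37 = -0.406
So phi_hat = [-0.4440, -0.4060].
Therefore phi_hat_1 = -0.4440.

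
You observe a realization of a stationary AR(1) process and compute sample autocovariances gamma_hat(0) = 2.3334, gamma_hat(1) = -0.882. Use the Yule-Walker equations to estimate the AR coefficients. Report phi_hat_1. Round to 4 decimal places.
\hat\phi_{1} = -0.3780

The Yule-Walker equations for an AR(p) process read, in matrix form,
  Gamma_p phi = r_p,   with   (Gamma_p)_{ij} = gamma(|i - j|),
                       (r_p)_i = gamma(i),   i,j = 1..p.
Substitute the sample gammas (Toeplitz matrix and right-hand side of size 1):
  Gamma_p = [[2.3334]]
  r_p     = [-0.882]
With p = 1 this is the single equation gamma(0) phi_1 = gamma(1):
  phi_hat_1 = gamma(1) / gamma(0) = -0.882 / 2.3334 = -0.3780.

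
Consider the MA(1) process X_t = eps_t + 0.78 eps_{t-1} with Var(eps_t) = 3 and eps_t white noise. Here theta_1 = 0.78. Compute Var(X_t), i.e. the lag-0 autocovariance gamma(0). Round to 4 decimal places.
\gamma(0) = 4.8252

For an MA(q) process X_t = eps_t + sum_i theta_i eps_{t-i} with
Var(eps_t) = sigma^2, the variance is
  gamma(0) = sigma^2 * (1 + sum_i theta_i^2).
  sum_i theta_i^2 = (0.78)^2 = 0.6084.
  gamma(0) = 3 * (1 + 0.6084) = 3 * 1.6084 = 4.8252.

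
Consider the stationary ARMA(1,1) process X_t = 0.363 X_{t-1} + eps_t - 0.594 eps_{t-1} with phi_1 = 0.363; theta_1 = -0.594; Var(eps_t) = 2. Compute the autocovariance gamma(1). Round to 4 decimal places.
\gamma(1) = -0.4174

Multiply the model equation by X_{t-k} and take expectations. With theta_0 = psi_0 = 1 and psi_j the MA(infinity) weights, this gives
  gamma(k) - sum_i phi_i gamma(k-i) = c_k,
  c_k = sigma^2 * sum_{j=k..q} theta_j psi_{j-k}   (c_k = 0 for k > q),
using gamma(-m) = gamma(m).
psi-weights needed (psi_j = theta_j + sum_i phi_i psi_{j-i}):
  psi_1 = theta_1 + phi_1 = -0.594 + (0.363) = -0.231
Right-hand sides:
  c_0 = sigma^2 (1 + theta_1 psi_1) = 2 * (1 + (-0.594)(-0.231)) = 2 * 1.137214 = 2.274428
  c_1 = sigma^2 theta_1 = 2 * (-0.594) = -1.188
  c_2 = 0
Equations for k = 0 and k = 1 (AR order 1):
  gamma(0) = phi_1 gamma(1) + c_0
  gamma(1) = phi_1 gamma(0) + c_1
Substituting the second into the first: gamma(0) (1 - phi_1^2) = c_0 + phi_1 c_1, so
  gamma(0) = (c_0 + phi_1 c_1) / (1 - phi_1^2) = (2.274428 + (0.363)(-1.188)) / (1 - (0.363)^2) = 1.843184 / 0.868231 = 2.122919.
  gamma(1) = phi_1 gamma(0) + c_1 = (0.363)(2.122919) + (-1.188) = -0.41738.
Therefore gamma(1) = -0.4174 (to 4 decimal places).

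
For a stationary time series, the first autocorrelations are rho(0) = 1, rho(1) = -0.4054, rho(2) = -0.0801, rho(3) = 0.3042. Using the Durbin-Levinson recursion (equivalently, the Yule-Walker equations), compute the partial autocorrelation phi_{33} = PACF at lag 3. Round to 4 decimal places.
\phi_{33} = 0.1880

The PACF at lag k is phi_{kk}, the last component of the solution
to the Yule-Walker system G_k phi = r_k where
  (G_k)_{ij} = rho(|i - j|), (r_k)_i = rho(i), i,j = 1..k.
Equivalently, Durbin-Levinson gives phi_{kk} iteratively:
  phi_{11} = rho(1)
  phi_{kk} = [rho(k) - sum_{j=1..k-1} phi_{k-1,j} rho(k-j)]
            / [1 - sum_{j=1..k-1} phi_{k-1,j} rho(j)],
  phi_{k,j} = phi_{k-1,j} - phi_{kk} phi_{k-1,k-j},  j = 1..k-1.
Step k = 1:
  phi_11 = rho(1) = -0.4054.
Step k = 2:
  phi_22 = [rho(2) - phi_11 rho(1)] / [1 - phi_11 rho(1)] = [-0.0801 - (-0.4054)(-0.4054)] / [1 - (-0.4054)(-0.4054)]
         = -0.24444916 / 0.83565084 = -0.292525.
  Update: phi_21 = phi_11 - phi_22 phi_11 = -0.4054 - (-0.292525)(-0.4054) = -0.52399.
Step k = 3:
  phi_33 = [rho(3) - phi_21 rho(2) - phi_22 rho(1)] / [1 - phi_21 rho(1) - phi_22 rho(2)]
    numerator   = 0.3042 - (-0.52399)(-0.0801) - (-0.292525)(-0.4054) = 0.14363859
    denominator = 1 - (-0.52399)(-0.4054) - (-0.292525)(-0.0801) = 0.76414323
  phi_33 = 0.14363859 / 0.76414323 = 0.188.
Therefore phi_{33} = 0.1880.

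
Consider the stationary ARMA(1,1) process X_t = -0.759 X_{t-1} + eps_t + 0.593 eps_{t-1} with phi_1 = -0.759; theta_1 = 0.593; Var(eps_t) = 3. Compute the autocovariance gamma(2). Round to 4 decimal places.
\gamma(2) = 0.4903

Multiply the model equation by X_{t-k} and take expectations. With theta_0 = psi_0 = 1 and psi_j the MA(infinity) weights, this gives
  gamma(k) - sum_i phi_i gamma(k-i) = c_k,
  c_k = sigma^2 * sum_{j=k..q} theta_j psi_{j-k}   (c_k = 0 for k > q),
using gamma(-m) = gamma(m).
psi-weights needed (psi_j = theta_j + sum_i phi_i psi_{j-i}):
  psi_1 = theta_1 + phi_1 = 0.593 + (-0.759) = -0.166
Right-hand sides:
  c_0 = sigma^2 (1 + theta_1 psi_1) = 3 * (1 + (0.593)(-0.166)) = 3 * 0.901562 = 2.704686
  c_1 = sigma^2 theta_1 = 3 * (0.593) = 1.779
  c_2 = 0
Equations for k = 0 and k = 1 (AR order 1):
  gamma(0) = phi_1 gamma(1) + c_0
  gamma(1) = phi_1 gamma(0) + c_1
Substituting the second into the first: gamma(0) (1 - phi_1^2) = c_0 + phi_1 c_1, so
  gamma(0) = (c_0 + phi_1 c_1) / (1 - phi_1^2) = (2.704686 + (-0.759)(1.779)) / (1 - (-0.759)^2) = 1.354425 / 0.423919 = 3.195009.
  gamma(1) = phi_1 gamma(0) + c_1 = (-0.759)(3.195009) + (1.779) = -0.646012.
For k = 2 (> q): gamma(2) = phi_1 gamma(1) = (-0.759)(-0.646012) = 0.490323.
Therefore gamma(2) = 0.4903 (to 4 decimal places).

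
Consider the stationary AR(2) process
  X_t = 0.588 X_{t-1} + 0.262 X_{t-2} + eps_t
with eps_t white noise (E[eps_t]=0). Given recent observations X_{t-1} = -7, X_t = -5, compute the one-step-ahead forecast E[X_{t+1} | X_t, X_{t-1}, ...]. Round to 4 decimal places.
E[X_{t+1} \mid \mathcal F_t] = -4.7740

For an AR(p) model X_t = c + sum_i phi_i X_{t-i} + eps_t, the
one-step-ahead conditional mean is
  E[X_{t+1} | X_t, ...] = c + sum_i phi_i X_{t+1-i}.
Substitute known values:
  E[X_{t+1} | ...] = (0.588) * (-5) + (0.262) * (-7)
                   = -4.7740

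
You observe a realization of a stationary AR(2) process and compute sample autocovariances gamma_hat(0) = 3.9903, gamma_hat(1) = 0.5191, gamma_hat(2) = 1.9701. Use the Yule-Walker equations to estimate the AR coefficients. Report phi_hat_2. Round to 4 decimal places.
\hat\phi_{2} = 0.4850

The Yule-Walker equations for an AR(p) process read, in matrix form,
  Gamma_p phi = r_p,   with   (Gamma_p)_{ij} = gamma(|i - j|),
                       (r_p)_i = gamma(i),   i,j = 1..p.
Substitute the sample gammas (Toeplitz matrix and right-hand side of size 2):
  Gamma_p = [[3.9903, 0.5191], [0.5191, 3.9903]]
  r_p     = [0.5191, 1.9701]
Written out:
  3.9903 phi_1 + 0.5191 phi_2 = 0.5191
  0.5191 phi_1 + 3.9903 phi_2 = 1.9701
Solve by Cramer's rule:
  det = gamma(0)^2 - gamma(1)^2 = (3.9903)^2 - (0.5191)^2 = 15.92249409 - 0.26946481 = 15.65302928
  phi_hat_1 = [gamma(1) gamma(0) - gamma(1) gamma(2)] / det = [(0.5191)(3.9903) - (0.5191)(1.9701)] / 15.65302928 = 1.04868582 / 15.65302928 = 0.067
  phi_hat_2 = [gamma(0) gamma(2) - gamma(1)^2] / det = [(3.9903)(1.9701) - (0.5191)^2] / 15.65302928 = 7.59182522 / 15.65302928 = 0.485
So phi_hat = [0.0670, 0.4850].
Therefore phi_hat_2 = 0.4850.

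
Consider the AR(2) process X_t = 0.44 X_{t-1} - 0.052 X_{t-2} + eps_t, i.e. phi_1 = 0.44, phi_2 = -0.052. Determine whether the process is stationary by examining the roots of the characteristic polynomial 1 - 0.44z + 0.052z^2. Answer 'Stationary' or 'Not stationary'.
\text{Stationary}

The AR(p) characteristic polynomial is P(z) = 1 - 0.44z + 0.052z^2.
Stationarity requires all roots to lie outside the unit circle, i.e. |z| > 1 for every root.
Set 1 + (-0.44) z + (0.052) z^2 = 0, i.e. a z^2 + b z + c = 0 with a = 0.052, b = -0.44, c = 1.
Discriminant D = b^2 - 4ac = (-0.44)^2 - 4*(0.052)*1 = 0.1936 - (0.208) = -0.0144.
D < 0, so the roots are the complex-conjugate pair z = (-b +/- i sqrt(-D)) / (2a) = 4.2308 +/- 1.1538i.
For a conjugate pair |z|^2 = z * conj(z) = (product of roots) = c/a = 1/(0.052) = 19.230769, so |z| = sqrt(19.230769) = 4.3853 for both roots.
Moduli of all roots: 4.3853, 4.3853.
All moduli strictly greater than 1? Yes.
Verdict: Stationary.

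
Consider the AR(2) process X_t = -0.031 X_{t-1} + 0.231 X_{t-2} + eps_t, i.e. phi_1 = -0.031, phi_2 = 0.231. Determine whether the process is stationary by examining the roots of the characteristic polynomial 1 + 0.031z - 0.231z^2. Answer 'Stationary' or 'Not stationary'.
\text{Stationary}

The AR(p) characteristic polynomial is P(z) = 1 + 0.031z - 0.231z^2.
Stationarity requires all roots to lie outside the unit circle, i.e. |z| > 1 for every root.
Set 1 + (0.031) z + (-0.231) z^2 = 0, i.e. a z^2 + b z + c = 0 with a = -0.231, b = 0.031, c = 1.
Discriminant D = b^2 - 4ac = (0.031)^2 - 4*(-0.231)*1 = 0.000961 - (-0.924) = 0.924961.
D >= 0, so the roots are real: z = (-b +/- sqrt(D)) / (2a) = (-0.031 +/- 0.961749) / (-0.462).
  z_1 = (-0.031 + 0.961749) / (-0.462) = -2.0146,   |z_1| = 2.0146.
  z_2 = (-0.031 - 0.961749) / (-0.462) = 2.1488,   |z_2| = 2.1488.
Moduli of all roots: 2.0146, 2.1488.
All moduli strictly greater than 1? Yes.
Verdict: Stationary.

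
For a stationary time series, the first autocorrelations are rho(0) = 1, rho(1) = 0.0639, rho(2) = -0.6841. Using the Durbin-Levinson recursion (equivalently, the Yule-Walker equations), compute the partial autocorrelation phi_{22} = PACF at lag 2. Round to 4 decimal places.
\phi_{22} = -0.6910

The PACF at lag k is phi_{kk}, the last component of the solution
to the Yule-Walker system G_k phi = r_k where
  (G_k)_{ij} = rho(|i - j|), (r_k)_i = rho(i), i,j = 1..k.
Equivalently, Durbin-Levinson gives phi_{kk} iteratively:
  phi_{11} = rho(1)
  phi_{kk} = [rho(k) - sum_{j=1..k-1} phi_{k-1,j} rho(k-j)]
            / [1 - sum_{j=1..k-1} phi_{k-1,j} rho(j)],
  phi_{k,j} = phi_{k-1,j} - phi_{kk} phi_{k-1,k-j},  j = 1..k-1.
Step k = 1:
  phi_11 = rho(1) = 0.0639.
Step k = 2:
  phi_22 = [rho(2) - phi_11 rho(1)] / [1 - phi_11 rho(1)] = [-0.6841 - (0.0639)(0.0639)] / [1 - (0.0639)(0.0639)]
         = -0.68818321 / 0.99591679 = -0.691.
Therefore phi_{22} = -0.6910.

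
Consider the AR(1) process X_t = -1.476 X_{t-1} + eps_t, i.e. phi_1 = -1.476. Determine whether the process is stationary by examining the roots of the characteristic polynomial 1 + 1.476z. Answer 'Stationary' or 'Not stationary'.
\text{Not stationary}

The AR(p) characteristic polynomial is P(z) = 1 + 1.476z.
Stationarity requires all roots to lie outside the unit circle, i.e. |z| > 1 for every root.
This is linear in z: 1 + (1.476) z = 0  =>  z = -1/(1.476) = -0.677507,  |z| = 0.677507.
Moduli of all roots: 0.6775.
All moduli strictly greater than 1? No.
Verdict: Not stationary.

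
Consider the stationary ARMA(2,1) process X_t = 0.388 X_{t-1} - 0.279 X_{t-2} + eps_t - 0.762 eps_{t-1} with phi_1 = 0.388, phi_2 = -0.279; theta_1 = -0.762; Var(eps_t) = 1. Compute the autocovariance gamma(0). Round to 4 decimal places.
\gamma(0) = 1.3356

Multiply the model equation by X_{t-k} and take expectations. With theta_0 = psi_0 = 1 and psi_j the MA(infinity) weights, this gives
  gamma(k) - sum_i phi_i gamma(k-i) = c_k,
  c_k = sigma^2 * sum_{j=k..q} theta_j psi_{j-k}   (c_k = 0 for k > q),
using gamma(-m) = gamma(m).
psi-weights needed (psi_j = theta_j + sum_i phi_i psi_{j-i}):
  psi_1 = theta_1 + phi_1 = -0.762 + (0.388) = -0.374
Right-hand sides:
  c_0 = sigma^2 (1 + theta_1 psi_1) = 1 * (1 + (-0.762)(-0.374)) = 1 * 1.284988 = 1.284988
  c_1 = sigma^2 theta_1 = 1 * (-0.762) = -0.762
  c_2 = 0
Equations for k = 0, 1, 2 (AR order 2, c_2 = 0):
  (E0) gamma(0) = phi_1 gamma(1) + phi_2 gamma(2) + c_0
  (E1) gamma(1) = phi_1 gamma(0) + phi_2 gamma(1) + c_1
  (E2) gamma(2) = phi_1 gamma(1) + phi_2 gamma(0)
From (E1): gamma(1) = A gamma(0) + B with
  A = phi_1 / (1 - phi_2) = 0.388 / 1.279 = 0.303362,   B = c_1 / (1 - phi_2) = -0.762 / 1.279 = -0.595778.
Insert (E2) into (E0): gamma(0) (1 - phi_2^2) = phi_1 (1 + phi_2) gamma(1) + c_0.
  phi_1 (1 + phi_2) = (0.388)(0.721) = 0.279748,   1 - phi_2^2 = 0.922159.
Replace gamma(1) by A gamma(0) + B and collect gamma(0):
  gamma(0) [0.922159 - (0.279748)(0.303362)] = (0.279748)(-0.595778) + 1.284988
  gamma(0) * 0.837294 = 1.11832
  gamma(0) = 1.11832 / 0.837294 = 1.335636.
Therefore gamma(0) = 1.3356 (to 4 decimal places).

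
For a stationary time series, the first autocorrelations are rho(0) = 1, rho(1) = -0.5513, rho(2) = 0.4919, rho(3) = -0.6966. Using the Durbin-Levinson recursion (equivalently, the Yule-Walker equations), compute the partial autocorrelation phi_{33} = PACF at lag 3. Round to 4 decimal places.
\phi_{33} = -0.5420

The PACF at lag k is phi_{kk}, the last component of the solution
to the Yule-Walker system G_k phi = r_k where
  (G_k)_{ij} = rho(|i - j|), (r_k)_i = rho(i), i,j = 1..k.
Equivalently, Durbin-Levinson gives phi_{kk} iteratively:
  phi_{11} = rho(1)
  phi_{kk} = [rho(k) - sum_{j=1..k-1} phi_{k-1,j} rho(k-j)]
            / [1 - sum_{j=1..k-1} phi_{k-1,j} rho(j)],
  phi_{k,j} = phi_{k-1,j} - phi_{kk} phi_{k-1,k-j},  j = 1..k-1.
Step k = 1:
  phi_11 = rho(1) = -0.5513.
Step k = 2:
  phi_22 = [rho(2) - phi_11 rho(1)] / [1 - phi_11 rho(1)] = [0.4919 - (-0.5513)(-0.5513)] / [1 - (-0.5513)(-0.5513)]
         = 0.18796831 / 0.69606831 = 0.270043.
  Update: phi_21 = phi_11 - phi_22 phi_11 = -0.5513 - (0.270043)(-0.5513) = -0.402425.
Step k = 3:
  phi_33 = [rho(3) - phi_21 rho(2) - phi_22 rho(1)] / [1 - phi_21 rho(1) - phi_22 rho(2)]
    numerator   = -0.6966 - (-0.402425)(0.4919) - (0.270043)(-0.5513) = -0.34977232
    denominator = 1 - (-0.402425)(-0.5513) - (0.270043)(0.4919) = 0.6453088
  phi_33 = -0.34977232 / 0.6453088 = -0.542.
Therefore phi_{33} = -0.5420.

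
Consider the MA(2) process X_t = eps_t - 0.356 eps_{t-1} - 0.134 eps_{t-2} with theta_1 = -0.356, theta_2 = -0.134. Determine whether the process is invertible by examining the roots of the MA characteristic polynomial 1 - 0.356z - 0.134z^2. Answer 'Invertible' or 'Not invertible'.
\text{Invertible}

The MA(q) characteristic polynomial is P(z) = 1 - 0.356z - 0.134z^2.
Invertibility requires all roots to lie outside the unit circle, i.e. |z| > 1 for every root.
Set 1 + (-0.356) z + (-0.134) z^2 = 0, i.e. a z^2 + b z + c = 0 with a = -0.134, b = -0.356, c = 1.
Discriminant D = b^2 - 4ac = (-0.356)^2 - 4*(-0.134)*1 = 0.126736 - (-0.536) = 0.662736.
D >= 0, so the roots are real: z = (-b +/- sqrt(D)) / (2a) = (0.356 +/- 0.814086) / (-0.268).
  z_1 = (0.356 + 0.814086) / (-0.268) = -4.366,   |z_1| = 4.366.
  z_2 = (0.356 - 0.814086) / (-0.268) = 1.7093,   |z_2| = 1.7093.
Moduli of all roots: 4.3660, 1.7093.
All moduli strictly greater than 1? Yes.
Verdict: Invertible.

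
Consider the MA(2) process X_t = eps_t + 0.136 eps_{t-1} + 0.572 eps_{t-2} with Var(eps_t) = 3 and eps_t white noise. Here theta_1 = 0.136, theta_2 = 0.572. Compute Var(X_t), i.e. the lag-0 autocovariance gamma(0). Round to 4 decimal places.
\gamma(0) = 4.0370

For an MA(q) process X_t = eps_t + sum_i theta_i eps_{t-i} with
Var(eps_t) = sigma^2, the variance is
  gamma(0) = sigma^2 * (1 + sum_i theta_i^2).
  sum_i theta_i^2 = (0.136)^2 + (0.572)^2 = 0.018496 + 0.327184 = 0.34568.
  gamma(0) = 3 * (1 + 0.34568) = 3 * 1.34568 = 4.03704, which rounds to 4.0370.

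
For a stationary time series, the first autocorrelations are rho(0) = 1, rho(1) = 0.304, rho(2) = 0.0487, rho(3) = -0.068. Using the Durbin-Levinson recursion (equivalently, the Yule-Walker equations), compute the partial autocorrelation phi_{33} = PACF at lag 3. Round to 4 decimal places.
\phi_{33} = -0.0761

The PACF at lag k is phi_{kk}, the last component of the solution
to the Yule-Walker system G_k phi = r_k where
  (G_k)_{ij} = rho(|i - j|), (r_k)_i = rho(i), i,j = 1..k.
Equivalently, Durbin-Levinson gives phi_{kk} iteratively:
  phi_{11} = rho(1)
  phi_{kk} = [rho(k) - sum_{j=1..k-1} phi_{k-1,j} rho(k-j)]
            / [1 - sum_{j=1..k-1} phi_{k-1,j} rho(j)],
  phi_{k,j} = phi_{k-1,j} - phi_{kk} phi_{k-1,k-j},  j = 1..k-1.
Step k = 1:
  phi_11 = rho(1) = 0.304.
Step k = 2:
  phi_22 = [rho(2) - phi_11 rho(1)] / [1 - phi_11 rho(1)] = [0.0487 - (0.304)(0.304)] / [1 - (0.304)(0.304)]
         = -0.043716 / 0.907584 = -0.048167.
  Update: phi_21 = phi_11 - phi_22 phi_11 = 0.304 - (-0.048167)(0.304) = 0.318643.
Step k = 3:
  phi_33 = [rho(3) - phi_21 rho(2) - phi_22 rho(1)] / [1 - phi_21 rho(1) - phi_22 rho(2)]
    numerator   = -0.068 - (0.318643)(0.0487) - (-0.048167)(0.304) = -0.06887501
    denominator = 1 - (0.318643)(0.304) - (-0.048167)(0.0487) = 0.90547831
  phi_33 = -0.06887501 / 0.90547831 = -0.0761.
Therefore phi_{33} = -0.0761.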